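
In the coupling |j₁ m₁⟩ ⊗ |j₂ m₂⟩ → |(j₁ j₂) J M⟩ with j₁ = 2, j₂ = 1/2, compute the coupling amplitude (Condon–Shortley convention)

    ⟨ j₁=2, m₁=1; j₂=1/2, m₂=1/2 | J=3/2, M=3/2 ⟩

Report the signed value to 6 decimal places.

−√(1/5) ≈ -0.447214

√[4·1!3!0!/5! · 3!1!1!0!3!0!] = √(36/5)
  +(−1)^1/∏(1,0,0,0,3,0)! = -1/6  (running -1/6)
⟨..|..⟩ = √(36/5)·(-1/6) = -0.447214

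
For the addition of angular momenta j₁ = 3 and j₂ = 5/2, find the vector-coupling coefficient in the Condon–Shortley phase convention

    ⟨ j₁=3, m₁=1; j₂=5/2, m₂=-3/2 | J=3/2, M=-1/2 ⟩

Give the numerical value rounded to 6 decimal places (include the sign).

j₁+j₂−J=4  J+j₁−j₂=2  J−j₁+j₂=1  j₁+j₂+J+1=8
(j₁±m₁, j₂±m₂, J±M) = (4,2,1,4,1,2)
P² = 384/35
sum k=0..1:
  [0] +1/48 = 1/48
  [1] −1/6 = -1/6
S = -7/48
C² = P²·S² = 7/30 ; C = -0.483046

−√(7/30) = -0.483046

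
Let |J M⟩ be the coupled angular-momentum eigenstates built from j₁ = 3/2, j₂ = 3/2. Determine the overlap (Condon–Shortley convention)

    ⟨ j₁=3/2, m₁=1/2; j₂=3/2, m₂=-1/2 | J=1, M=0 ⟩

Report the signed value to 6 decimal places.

j₁+j₂−J=2  J+j₁−j₂=1  J−j₁+j₂=1  j₁+j₂+J+1=5
(j₁±m₁, j₂±m₂, J±M) = (2,1,1,2,1,1)
P² = 1/5
sum k=0..1:
  [0] +1/2 = 1/2
  [1] −1/1 = -1
S = -1/2
C² = P²·S² = 1/20 ; C = -0.223607

-0.223607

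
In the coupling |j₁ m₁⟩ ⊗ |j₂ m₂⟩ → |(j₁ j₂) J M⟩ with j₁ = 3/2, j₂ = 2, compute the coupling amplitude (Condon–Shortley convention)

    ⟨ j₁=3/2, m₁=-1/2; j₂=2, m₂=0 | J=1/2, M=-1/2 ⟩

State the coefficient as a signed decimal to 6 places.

j₁+j₂−J=3  J+j₁−j₂=0  J−j₁+j₂=1  j₁+j₂+J+1=5
(j₁±m₁, j₂±m₂, J±M) = (1,2,2,2,0,1)
P² = 4/5
sum k=2..2:
  [2] +1/2 = 1/2
S = 1/2
C² = P²·S² = 1/5 ; C = +0.447214

+√(1/5) ≈ +0.447214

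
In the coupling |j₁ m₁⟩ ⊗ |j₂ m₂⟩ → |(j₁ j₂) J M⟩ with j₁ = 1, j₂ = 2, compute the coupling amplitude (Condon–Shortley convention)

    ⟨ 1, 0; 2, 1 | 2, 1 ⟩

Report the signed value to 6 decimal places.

√[5·1!1!3!/6! · 1!1!3!1!3!1!] = √(3/2)
  +(−1)^0/∏(0,1,1,3,0,0)! = 1/6  (running 1/6)
  +(−1)^1/∏(1,0,0,2,1,1)! = -1/2  (running -1/3)
⟨..|..⟩ = √(3/2)·(-1/3) = -0.408248

-0.408248  (= −√(1/6))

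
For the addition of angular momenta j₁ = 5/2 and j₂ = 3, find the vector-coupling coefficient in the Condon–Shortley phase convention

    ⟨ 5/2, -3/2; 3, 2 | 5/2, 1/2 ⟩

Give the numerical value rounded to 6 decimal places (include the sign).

j₁+j₂−J=3  J+j₁−j₂=2  J−j₁+j₂=3  j₁+j₂+J+1=9
(j₁±m₁, j₂±m₂, J±M) = (1,4,5,1,3,2)
P² = 288/7
sum k=2..3:
  [2] +1/24 = 1/24
  [3] −1/12 = -1/12
S = -1/24
C² = P²·S² = 1/14 ; C = -0.267261

-0.267261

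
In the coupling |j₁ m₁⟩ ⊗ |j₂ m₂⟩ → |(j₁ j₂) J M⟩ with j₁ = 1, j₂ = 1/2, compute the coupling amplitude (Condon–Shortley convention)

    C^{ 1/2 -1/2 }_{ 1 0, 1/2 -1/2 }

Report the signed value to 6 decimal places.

+0.577350

triangle: 1!·1!·0!/3! = 1/6
(j±m)!: 1!·1!·0!·1!·0!·1! = 1
prefactor² = (2J+1)·Δ·N² = 1/3
  k=0: +1/(0!·1!·1!·0!·0!·0!) = 1
Σ = 1  ⇒  CG² = 1/3·1² = 1/3
CG = +√(1/3) = +0.577350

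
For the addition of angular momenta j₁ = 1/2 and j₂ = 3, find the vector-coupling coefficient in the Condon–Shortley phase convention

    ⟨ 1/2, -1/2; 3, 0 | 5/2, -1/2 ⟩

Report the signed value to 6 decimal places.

-0.654654

j₁+j₂−J=1  J+j₁−j₂=0  J−j₁+j₂=5  j₁+j₂+J+1=7
(j₁±m₁, j₂±m₂, J±M) = (0,1,3,3,2,3)
P² = 432/7
sum k=1..1:
  [1] −1/12 = -1/12
S = -1/12
C² = P²·S² = 3/7 ; C = -0.654654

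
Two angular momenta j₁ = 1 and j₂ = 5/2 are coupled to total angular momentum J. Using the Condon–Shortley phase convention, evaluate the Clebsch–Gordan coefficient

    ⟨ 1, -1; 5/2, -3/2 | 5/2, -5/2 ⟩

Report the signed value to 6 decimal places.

triangle: 1!×1!×4!/7! = 24/5040
(j±m)!: 0!×2!×1!×4!×0!×5! = 5760
prefactor² = (2J+1)×Δ×N² = 1152/7
  k=1: −1/(1!×0!×1!×0!×0!×4!) = -1/24
Σ = -1/24  ⇒  CG² = 1152/7×(-1/24)² = 2/7
CG = −√(2/7) = -0.534522

-0.534522  (= −√(2/7))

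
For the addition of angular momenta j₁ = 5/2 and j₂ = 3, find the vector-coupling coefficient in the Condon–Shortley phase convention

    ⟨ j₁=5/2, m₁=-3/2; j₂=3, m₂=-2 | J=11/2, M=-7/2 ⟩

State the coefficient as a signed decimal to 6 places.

triangle: 0!×5!×6!/12! = 86400/479001600
(j±m)!: 1!×4!×1!×5!×2!×9! = 2090188800
prefactor² = (2J+1)×Δ×N² = 49766400/11
  k=0: +1/(0!×0!×4!×1!×1!×5!) = 1/2880
Σ = 1/2880  ⇒  CG² = 49766400/11×1/2880² = 6/11
CG = +√(6/11) = +0.738549

+√(6/11) ≈ +0.738549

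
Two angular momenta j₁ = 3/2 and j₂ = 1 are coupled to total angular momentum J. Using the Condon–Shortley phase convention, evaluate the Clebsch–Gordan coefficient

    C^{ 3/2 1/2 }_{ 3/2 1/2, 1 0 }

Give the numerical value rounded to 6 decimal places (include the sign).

triangle: 1!*2!*1!/5! = 2/120
(j±m)!: 2!*1!*1!*1!*2!*1! = 4
prefactor² = (2J+1)*Δ*N² = 4/15
  k=0: +1/(0!*1!*1!*1!*1!*0!) = 1
  k=1: −1/(1!*0!*0!*0!*2!*1!) = -1/2
Σ = 1/2  ⇒  CG² = 4/15*1/2² = 1/15
CG = +√(1/15) = +0.258199

+√(1/15) ≈ +0.258199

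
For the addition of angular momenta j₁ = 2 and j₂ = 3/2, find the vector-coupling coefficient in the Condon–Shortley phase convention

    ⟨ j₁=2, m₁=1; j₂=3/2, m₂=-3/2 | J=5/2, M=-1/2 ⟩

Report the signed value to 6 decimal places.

triangle: 1!×3!×2!/7! = 12/5040
(j±m)!: 3!×1!×0!×3!×2!×3! = 432
prefactor² = (2J+1)×Δ×N² = 216/35
  k=0: +1/(0!×1!×1!×0!×2!×2!) = 1/4
Σ = 1/4  ⇒  CG² = 216/35×1/4² = 27/70
CG = +√(27/70) = +0.621059

+0.621059  (= +√(27/70))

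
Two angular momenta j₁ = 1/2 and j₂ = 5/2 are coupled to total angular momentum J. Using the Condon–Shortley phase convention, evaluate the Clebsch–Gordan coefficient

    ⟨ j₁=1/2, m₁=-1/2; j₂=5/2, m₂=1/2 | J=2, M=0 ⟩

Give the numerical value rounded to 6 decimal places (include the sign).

-0.707107

√[5·1!0!4!/6! · 0!1!3!2!2!2!] = √(8)
  +(−1)^1/∏(1,0,0,2,0,2)! = -1/4  (running -1/4)
⟨..|..⟩ = √(8)·(-1/4) = -0.707107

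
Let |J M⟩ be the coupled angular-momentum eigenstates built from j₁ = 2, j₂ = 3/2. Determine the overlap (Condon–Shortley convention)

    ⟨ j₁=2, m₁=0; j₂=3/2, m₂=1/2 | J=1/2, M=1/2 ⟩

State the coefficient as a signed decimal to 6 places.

+0.447214

triangle: 3!×1!×0!/5! = 6/120
(j±m)!: 2!×2!×2!×1!×1!×0! = 8
prefactor² = (2J+1)×Δ×N² = 4/5
  k=2: +1/(2!×1!×0!×0!×1!×0!) = 1/2
Σ = 1/2  ⇒  CG² = 4/5×1/2² = 1/5
CG = +√(1/5) = +0.447214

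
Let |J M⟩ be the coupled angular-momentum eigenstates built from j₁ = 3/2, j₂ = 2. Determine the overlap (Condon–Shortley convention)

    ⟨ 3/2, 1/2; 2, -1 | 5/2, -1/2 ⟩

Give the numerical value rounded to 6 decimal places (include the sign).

+0.597614

triangle: 1!×2!×3!/7! = 12/5040
(j±m)!: 2!×1!×1!×3!×2!×3! = 144
prefactor² = (2J+1)×Δ×N² = 72/35
  k=0: +1/(0!×1!×1!×1!×1!×2!) = 1/2
  k=1: −1/(1!×0!×0!×0!×2!×3!) = -1/12
Σ = 5/12  ⇒  CG² = 72/35×5/12² = 5/14
CG = +√(5/14) = +0.597614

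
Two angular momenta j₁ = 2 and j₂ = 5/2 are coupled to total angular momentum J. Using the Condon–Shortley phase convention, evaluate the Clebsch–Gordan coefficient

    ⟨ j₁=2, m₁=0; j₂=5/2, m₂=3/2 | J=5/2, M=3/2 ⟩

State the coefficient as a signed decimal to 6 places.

√[6·2!2!3!/8! · 2!2!4!1!4!1!] = √(288/35)
  +(−1)^1/∏(1,1,1,3,1,0)! = -1/6  (running -1/6)
  +(−1)^2/∏(2,0,0,2,2,1)! = 1/8  (running -1/24)
⟨..|..⟩ = √(288/35)·(-1/24) = -0.119523

-0.119523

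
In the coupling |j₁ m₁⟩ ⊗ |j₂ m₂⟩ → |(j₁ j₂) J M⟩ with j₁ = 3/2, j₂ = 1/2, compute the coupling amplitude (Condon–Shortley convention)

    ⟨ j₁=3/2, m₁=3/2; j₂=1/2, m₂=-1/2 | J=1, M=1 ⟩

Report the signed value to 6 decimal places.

+√(3/4) ≈ +0.866025

j₁+j₂−J=1  J+j₁−j₂=2  J−j₁+j₂=0  j₁+j₂+J+1=4
(j₁±m₁, j₂±m₂, J±M) = (3,0,0,1,2,0)
P² = 3
sum k=0..0:
  [0] +1/2 = 1/2
S = 1/2
C² = P²·S² = 3/4 ; C = +0.866025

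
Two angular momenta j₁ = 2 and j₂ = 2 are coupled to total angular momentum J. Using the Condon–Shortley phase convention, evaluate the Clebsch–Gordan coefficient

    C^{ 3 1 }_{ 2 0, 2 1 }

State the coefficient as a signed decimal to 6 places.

-0.447214  (= −√(1/5))

√[7·1!3!3!/8! · 2!2!3!1!4!2!] = √(36/5)
  +(−1)^0/∏(0,1,2,3,1,0)! = 1/12  (running 1/12)
  +(−1)^1/∏(1,0,1,2,2,1)! = -1/4  (running -1/6)
⟨..|..⟩ = √(36/5)·(-1/6) = -0.447214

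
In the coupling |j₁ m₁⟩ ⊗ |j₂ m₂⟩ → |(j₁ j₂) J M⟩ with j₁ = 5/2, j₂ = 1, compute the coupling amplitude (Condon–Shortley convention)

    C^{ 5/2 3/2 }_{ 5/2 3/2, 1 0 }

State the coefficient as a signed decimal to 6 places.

+√(9/35) ≈ +0.507093

triangle: 1!*4!*1!/7! = 24/5040
(j±m)!: 4!*1!*1!*1!*4!*1! = 576
prefactor² = (2J+1)*Δ*N² = 576/35
  k=0: +1/(0!*1!*1!*1!*3!*0!) = 1/6
  k=1: −1/(1!*0!*0!*0!*4!*1!) = -1/24
Σ = 1/8  ⇒  CG² = 576/35*1/8² = 9/35
CG = +√(9/35) = +0.507093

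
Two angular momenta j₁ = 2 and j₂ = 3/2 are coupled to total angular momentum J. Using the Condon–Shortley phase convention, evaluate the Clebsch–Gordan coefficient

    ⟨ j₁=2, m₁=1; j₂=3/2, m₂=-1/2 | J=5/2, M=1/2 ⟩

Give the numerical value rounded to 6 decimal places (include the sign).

+0.597614  (= +√(5/14))

triangle: 1!·3!·2!/7! = 12/5040
(j±m)!: 3!·1!·1!·2!·3!·2! = 144
prefactor² = (2J+1)·Δ·N² = 72/35
  k=0: +1/(0!·1!·1!·1!·2!·1!) = 1/2
  k=1: −1/(1!·0!·0!·0!·3!·2!) = -1/12
Σ = 5/12  ⇒  CG² = 72/35·5/12² = 5/14
CG = +√(5/14) = +0.597614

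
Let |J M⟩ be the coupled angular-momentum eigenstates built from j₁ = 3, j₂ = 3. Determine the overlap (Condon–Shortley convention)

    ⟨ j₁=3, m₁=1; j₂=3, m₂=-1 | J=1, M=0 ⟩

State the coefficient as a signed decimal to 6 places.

+√(1/28) ≈ +0.188982

triangle: 5!*1!*1!/8! = 120/40320
(j±m)!: 4!*2!*2!*4!*1!*1! = 2304
prefactor² = (2J+1)*Δ*N² = 144/7
  k=1: −1/(1!*4!*1!*1!*0!*0!) = -1/24
  k=2: +1/(2!*3!*0!*0!*1!*1!) = 1/12
Σ = 1/24  ⇒  CG² = 144/7*1/24² = 1/28
CG = +√(1/28) = +0.188982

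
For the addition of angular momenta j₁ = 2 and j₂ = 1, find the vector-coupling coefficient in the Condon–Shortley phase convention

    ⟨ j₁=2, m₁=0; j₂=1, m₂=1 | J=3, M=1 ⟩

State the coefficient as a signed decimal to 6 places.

+0.632456  (= +√(2/5))

j₁+j₂−J=0  J+j₁−j₂=4  J−j₁+j₂=2  j₁+j₂+J+1=7
(j₁±m₁, j₂±m₂, J±M) = (2,2,2,0,4,2)
P² = 128/5
sum k=0..0:
  [0] +1/8 = 1/8
S = 1/8
C² = P²·S² = 2/5 ; C = +0.632456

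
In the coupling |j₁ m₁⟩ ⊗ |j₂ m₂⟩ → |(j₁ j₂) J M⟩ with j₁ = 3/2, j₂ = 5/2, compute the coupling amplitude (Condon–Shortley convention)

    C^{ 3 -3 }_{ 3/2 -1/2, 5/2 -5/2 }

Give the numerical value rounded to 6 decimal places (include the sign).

√[7·1!2!4!/8! · 1!2!0!5!0!6!] = √(1440)
  +(−1)^0/∏(0,1,2,0,0,4)! = 1/48  (running 1/48)
⟨..|..⟩ = √(1440)·(1/48) = +0.790569

+0.790569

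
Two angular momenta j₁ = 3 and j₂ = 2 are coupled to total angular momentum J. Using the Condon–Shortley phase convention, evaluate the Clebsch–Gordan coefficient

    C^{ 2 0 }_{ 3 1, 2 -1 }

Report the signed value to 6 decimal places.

triangle: 3!·3!·1!/8! = 36/40320
(j±m)!: 4!·2!·1!·3!·2!·2! = 1152
prefactor² = (2J+1)·Δ·N² = 36/7
  k=0: +1/(0!·3!·2!·1!·1!·0!) = 1/12
  k=1: −1/(1!·2!·1!·0!·2!·1!) = -1/4
Σ = -1/6  ⇒  CG² = 36/7·(-1/6)² = 1/7
CG = −√(1/7) = -0.377964

-0.377964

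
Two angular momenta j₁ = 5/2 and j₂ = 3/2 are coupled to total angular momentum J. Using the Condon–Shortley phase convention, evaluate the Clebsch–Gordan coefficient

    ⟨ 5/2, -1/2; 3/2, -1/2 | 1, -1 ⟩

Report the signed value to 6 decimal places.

-0.387298

√[3·3!2!0!/6! · 2!3!1!2!0!2!] = √(12/5)
  +(−1)^1/∏(1,2,2,0,0,0)! = -1/4  (running -1/4)
⟨..|..⟩ = √(12/5)·(-1/4) = -0.387298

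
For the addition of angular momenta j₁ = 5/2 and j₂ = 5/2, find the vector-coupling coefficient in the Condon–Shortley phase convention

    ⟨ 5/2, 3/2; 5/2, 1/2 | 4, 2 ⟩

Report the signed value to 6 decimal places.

+0.422577

√[9·1!4!4!/10! · 4!1!3!2!6!2!] = √(20736/35)
  +(−1)^0/∏(0,1,1,3,3,1)! = 1/36  (running 1/36)
  +(−1)^1/∏(1,0,0,2,4,2)! = -1/96  (running 5/288)
⟨..|..⟩ = √(20736/35)·(5/288) = +0.422577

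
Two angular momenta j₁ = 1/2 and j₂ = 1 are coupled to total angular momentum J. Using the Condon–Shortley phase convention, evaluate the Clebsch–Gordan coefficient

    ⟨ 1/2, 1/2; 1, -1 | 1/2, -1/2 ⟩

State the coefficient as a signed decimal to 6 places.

√[2·1!0!1!/3! · 1!0!0!2!0!1!] = √(2/3)
  +(−1)^0/∏(0,1,0,0,0,1)! = 1  (running 1)
⟨..|..⟩ = √(2/3)·(1) = +0.816497

+√(2/3) ≈ +0.816497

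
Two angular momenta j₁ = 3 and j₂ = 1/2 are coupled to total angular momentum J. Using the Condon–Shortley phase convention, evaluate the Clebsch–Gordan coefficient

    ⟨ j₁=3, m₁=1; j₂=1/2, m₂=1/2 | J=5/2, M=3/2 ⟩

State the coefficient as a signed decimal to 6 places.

−√(2/7) ≈ -0.534522

j₁+j₂−J=1  J+j₁−j₂=5  J−j₁+j₂=0  j₁+j₂+J+1=7
(j₁±m₁, j₂±m₂, J±M) = (4,2,1,0,4,1)
P² = 1152/7
sum k=1..1:
  [1] −1/24 = -1/24
S = -1/24
C² = P²·S² = 2/7 ; C = -0.534522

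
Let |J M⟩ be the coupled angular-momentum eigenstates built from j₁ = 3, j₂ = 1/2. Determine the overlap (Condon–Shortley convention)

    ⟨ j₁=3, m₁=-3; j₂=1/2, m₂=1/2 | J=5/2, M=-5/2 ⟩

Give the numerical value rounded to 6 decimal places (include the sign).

-0.925820  (= −√(6/7))

triangle: 1!×5!×0!/7! = 120/5040
(j±m)!: 0!×6!×1!×0!×0!×5! = 86400
prefactor² = (2J+1)×Δ×N² = 86400/7
  k=1: −1/(1!×0!×5!×0!×0!×0!) = -1/120
Σ = -1/120  ⇒  CG² = 86400/7×(-1/120)² = 6/7
CG = −√(6/7) = -0.925820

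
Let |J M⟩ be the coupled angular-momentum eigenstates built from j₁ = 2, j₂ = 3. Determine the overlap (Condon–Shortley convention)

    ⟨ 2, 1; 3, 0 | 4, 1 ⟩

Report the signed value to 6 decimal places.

+0.462910

triangle: 1!×3!×5!/10! = 720/3628800
(j±m)!: 3!×1!×3!×3!×5!×3! = 155520
prefactor² = (2J+1)×Δ×N² = 1944/7
  k=0: +1/(0!×1!×1!×3!×2!×2!) = 1/24
  k=1: −1/(1!×0!×0!×2!×3!×3!) = -1/72
Σ = 1/36  ⇒  CG² = 1944/7×1/36² = 3/14
CG = +√(3/14) = +0.462910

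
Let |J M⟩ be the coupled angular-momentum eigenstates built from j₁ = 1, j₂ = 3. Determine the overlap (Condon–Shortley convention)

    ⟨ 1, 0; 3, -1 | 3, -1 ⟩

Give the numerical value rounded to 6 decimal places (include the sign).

√[7·1!1!5!/8! · 1!1!2!4!2!4!] = √(48)
  +(−1)^0/∏(0,1,1,2,0,3)! = 1/12  (running 1/12)
  +(−1)^1/∏(1,0,0,1,1,4)! = -1/24  (running 1/24)
⟨..|..⟩ = √(48)·(1/24) = +0.288675

+√(1/12) ≈ +0.288675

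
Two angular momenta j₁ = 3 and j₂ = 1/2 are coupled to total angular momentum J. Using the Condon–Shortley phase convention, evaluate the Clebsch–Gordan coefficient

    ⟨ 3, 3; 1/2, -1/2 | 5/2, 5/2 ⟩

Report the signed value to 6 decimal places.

j₁+j₂−J=1  J+j₁−j₂=5  J−j₁+j₂=0  j₁+j₂+J+1=7
(j₁±m₁, j₂±m₂, J±M) = (6,0,0,1,5,0)
P² = 86400/7
sum k=0..0:
  [0] +1/120 = 1/120
S = 1/120
C² = P²·S² = 6/7 ; C = +0.925820

+0.925820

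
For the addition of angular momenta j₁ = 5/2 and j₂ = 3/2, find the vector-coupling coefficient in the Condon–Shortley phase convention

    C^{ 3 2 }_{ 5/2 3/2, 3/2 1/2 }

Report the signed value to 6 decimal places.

+0.288675

√[7·1!4!2!/8! · 4!1!2!1!5!1!] = √(48)
  +(−1)^0/∏(0,1,1,2,3,0)! = 1/12  (running 1/12)
  +(−1)^1/∏(1,0,0,1,4,1)! = -1/24  (running 1/24)
⟨..|..⟩ = √(48)·(1/24) = +0.288675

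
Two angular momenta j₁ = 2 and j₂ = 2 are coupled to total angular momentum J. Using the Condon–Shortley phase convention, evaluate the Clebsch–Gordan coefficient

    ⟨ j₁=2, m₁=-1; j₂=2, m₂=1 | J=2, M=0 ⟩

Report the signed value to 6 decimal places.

+0.267261

triangle: 2!×2!×2!/7! = 8/5040
(j±m)!: 1!×3!×3!×1!×2!×2! = 144
prefactor² = (2J+1)×Δ×N² = 8/7
  k=1: −1/(1!×1!×2!×2!×0!×0!) = -1/4
  k=2: +1/(2!×0!×1!×1!×1!×1!) = 1/2
Σ = 1/4  ⇒  CG² = 8/7×1/4² = 1/14
CG = +√(1/14) = +0.267261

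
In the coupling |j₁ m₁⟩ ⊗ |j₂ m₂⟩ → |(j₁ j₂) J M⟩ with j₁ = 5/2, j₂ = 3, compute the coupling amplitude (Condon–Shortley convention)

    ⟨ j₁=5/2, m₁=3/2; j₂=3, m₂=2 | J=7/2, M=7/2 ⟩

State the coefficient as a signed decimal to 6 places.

-0.666667  (= −√(4/9))

triangle: 2!*3!*4!/10! = 288/3628800
(j±m)!: 4!*1!*5!*1!*7!*0! = 14515200
prefactor² = (2J+1)*Δ*N² = 9216
  k=1: −1/(1!*1!*0!*4!*3!*0!) = -1/144
Σ = -1/144  ⇒  CG² = 9216*(-1/144)² = 4/9
CG = −√(4/9) = -0.666667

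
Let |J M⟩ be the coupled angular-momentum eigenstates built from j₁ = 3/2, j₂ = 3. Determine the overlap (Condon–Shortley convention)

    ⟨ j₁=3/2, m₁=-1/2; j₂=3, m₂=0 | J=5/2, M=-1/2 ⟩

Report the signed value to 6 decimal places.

-0.414039  (= −√(6/35))

j₁+j₂−J=2  J+j₁−j₂=1  J−j₁+j₂=4  j₁+j₂+J+1=8
(j₁±m₁, j₂±m₂, J±M) = (1,2,3,3,2,3)
P² = 216/35
sum k=1..2:
  [1] −1/4 = -1/4
  [2] +1/12 = 1/12
S = -1/6
C² = P²·S² = 6/35 ; C = -0.414039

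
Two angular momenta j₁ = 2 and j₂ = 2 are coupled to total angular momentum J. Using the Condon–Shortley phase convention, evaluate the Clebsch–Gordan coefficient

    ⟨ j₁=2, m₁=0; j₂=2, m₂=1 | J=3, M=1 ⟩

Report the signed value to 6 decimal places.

−√(1/5) = -0.447214

triangle: 1!·3!·3!/8! = 36/40320
(j±m)!: 2!·2!·3!·1!·4!·2! = 1152
prefactor² = (2J+1)·Δ·N² = 36/5
  k=0: +1/(0!·1!·2!·3!·1!·0!) = 1/12
  k=1: −1/(1!·0!·1!·2!·2!·1!) = -1/4
Σ = -1/6  ⇒  CG² = 36/5·(-1/6)² = 1/5
CG = −√(1/5) = -0.447214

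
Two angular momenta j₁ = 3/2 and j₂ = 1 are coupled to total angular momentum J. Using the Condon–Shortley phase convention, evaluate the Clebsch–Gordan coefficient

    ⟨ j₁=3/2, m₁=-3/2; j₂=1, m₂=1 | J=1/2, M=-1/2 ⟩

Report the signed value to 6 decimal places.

+0.707107  (= +√(1/2))

√[2·2!1!0!/4! · 0!3!2!0!0!1!] = √(2)
  +(−1)^2/∏(2,0,1,0,0,0)! = 1/2  (running 1/2)
⟨..|..⟩ = √(2)·(1/2) = +0.707107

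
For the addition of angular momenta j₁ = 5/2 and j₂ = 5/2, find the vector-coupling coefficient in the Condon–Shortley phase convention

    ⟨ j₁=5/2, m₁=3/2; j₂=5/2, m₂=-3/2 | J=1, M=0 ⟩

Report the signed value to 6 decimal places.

√[3·4!1!1!/7! · 4!1!1!4!1!1!] = √(288/35)
  +(−1)^0/∏(0,4,1,1,0,0)! = 1/24  (running 1/24)
  +(−1)^1/∏(1,3,0,0,1,1)! = -1/6  (running -1/8)
⟨..|..⟩ = √(288/35)·(-1/8) = -0.358569

−√(9/70) = -0.358569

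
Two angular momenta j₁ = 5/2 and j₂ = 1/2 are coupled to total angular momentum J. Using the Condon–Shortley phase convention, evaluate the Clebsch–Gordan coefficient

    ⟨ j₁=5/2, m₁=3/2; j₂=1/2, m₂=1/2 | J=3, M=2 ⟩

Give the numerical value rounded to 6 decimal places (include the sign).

+0.912871

triangle: 0!*5!*1!/7! = 120/5040
(j±m)!: 4!*1!*1!*0!*5!*1! = 2880
prefactor² = (2J+1)*Δ*N² = 480
  k=0: +1/(0!*0!*1!*1!*4!*0!) = 1/24
Σ = 1/24  ⇒  CG² = 480*1/24² = 5/6
CG = +√(5/6) = +0.912871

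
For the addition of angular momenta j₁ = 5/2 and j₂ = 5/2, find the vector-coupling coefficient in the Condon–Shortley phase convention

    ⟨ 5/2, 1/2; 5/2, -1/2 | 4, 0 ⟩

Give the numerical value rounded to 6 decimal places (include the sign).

+√(1/7) ≈ +0.377964

j₁+j₂−J=1  J+j₁−j₂=4  J−j₁+j₂=4  j₁+j₂+J+1=10
(j₁±m₁, j₂±m₂, J±M) = (3,2,2,3,4,4)
P² = 20736/175
sum k=0..1:
  [0] +1/16 = 1/16
  [1] −1/36 = -1/36
S = 5/144
C² = P²·S² = 1/7 ; C = +0.377964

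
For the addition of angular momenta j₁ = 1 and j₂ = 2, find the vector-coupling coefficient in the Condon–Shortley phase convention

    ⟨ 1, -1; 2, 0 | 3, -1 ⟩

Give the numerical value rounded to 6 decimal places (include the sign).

j₁+j₂−J=0  J+j₁−j₂=2  J−j₁+j₂=4  j₁+j₂+J+1=7
(j₁±m₁, j₂±m₂, J±M) = (0,2,2,2,2,4)
P² = 128/5
sum k=0..0:
  [0] +1/8 = 1/8
S = 1/8
C² = P²·S² = 2/5 ; C = +0.632456

+√(2/5) = +0.632456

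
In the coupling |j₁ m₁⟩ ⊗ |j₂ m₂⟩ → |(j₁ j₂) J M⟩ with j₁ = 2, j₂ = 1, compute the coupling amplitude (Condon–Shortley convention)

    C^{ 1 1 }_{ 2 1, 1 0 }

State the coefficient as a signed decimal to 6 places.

−√(3/10) = -0.547723

√[3·2!2!0!/5! · 3!1!1!1!2!0!] = √(6/5)
  +(−1)^1/∏(1,1,0,0,2,0)! = -1/2  (running -1/2)
⟨..|..⟩ = √(6/5)·(-1/2) = -0.547723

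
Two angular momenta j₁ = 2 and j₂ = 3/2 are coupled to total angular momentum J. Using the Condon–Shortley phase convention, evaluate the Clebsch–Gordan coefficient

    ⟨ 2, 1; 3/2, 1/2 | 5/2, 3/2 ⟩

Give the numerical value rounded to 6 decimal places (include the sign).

+√(1/35) = +0.169031

triangle: 1!*3!*2!/7! = 12/5040
(j±m)!: 3!*1!*2!*1!*4!*1! = 288
prefactor² = (2J+1)*Δ*N² = 144/35
  k=0: +1/(0!*1!*1!*2!*2!*0!) = 1/4
  k=1: −1/(1!*0!*0!*1!*3!*1!) = -1/6
Σ = 1/12  ⇒  CG² = 144/35*1/12² = 1/35
CG = +√(1/35) = +0.169031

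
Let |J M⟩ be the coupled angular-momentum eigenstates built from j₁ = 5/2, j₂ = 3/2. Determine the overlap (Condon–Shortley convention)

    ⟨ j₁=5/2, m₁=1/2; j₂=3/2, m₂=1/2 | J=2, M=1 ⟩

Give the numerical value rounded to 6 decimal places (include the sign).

triangle: 2!×3!×1!/7! = 12/5040
(j±m)!: 3!×2!×2!×1!×3!×1! = 144
prefactor² = (2J+1)×Δ×N² = 12/7
  k=1: −1/(1!×1!×1!×1!×2!×0!) = -1/2
  k=2: +1/(2!×0!×0!×0!×3!×1!) = 1/12
Σ = -5/12  ⇒  CG² = 12/7×(-5/12)² = 25/84
CG = −√(25/84) = -0.545545

-0.545545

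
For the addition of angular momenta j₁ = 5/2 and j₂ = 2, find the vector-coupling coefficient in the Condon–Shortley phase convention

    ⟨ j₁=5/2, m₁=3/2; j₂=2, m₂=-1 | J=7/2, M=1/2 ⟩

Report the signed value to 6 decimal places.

+0.619780  (= +√(121/315))

j₁+j₂−J=1  J+j₁−j₂=4  J−j₁+j₂=3  j₁+j₂+J+1=9
(j₁±m₁, j₂±m₂, J±M) = (4,1,1,3,4,3)
P² = 2304/35
sum k=0..1:
  [0] +1/12 = 1/12
  [1] −1/144 = -1/144
S = 11/144
C² = P²·S² = 121/315 ; C = +0.619780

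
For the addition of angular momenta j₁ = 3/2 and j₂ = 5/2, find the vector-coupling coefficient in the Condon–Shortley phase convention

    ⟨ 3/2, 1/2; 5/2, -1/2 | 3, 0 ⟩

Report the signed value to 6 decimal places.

+√(1/5) = +0.447214

triangle: 1!*2!*4!/8! = 48/40320
(j±m)!: 2!*1!*2!*3!*3!*3! = 864
prefactor² = (2J+1)*Δ*N² = 36/5
  k=0: +1/(0!*1!*1!*2!*1!*2!) = 1/4
  k=1: −1/(1!*0!*0!*1!*2!*3!) = -1/12
Σ = 1/6  ⇒  CG² = 36/5*1/6² = 1/5
CG = +√(1/5) = +0.447214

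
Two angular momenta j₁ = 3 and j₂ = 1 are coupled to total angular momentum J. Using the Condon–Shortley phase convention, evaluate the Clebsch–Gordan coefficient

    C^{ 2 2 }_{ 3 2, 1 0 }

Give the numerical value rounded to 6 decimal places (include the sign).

j₁+j₂−J=2  J+j₁−j₂=4  J−j₁+j₂=0  j₁+j₂+J+1=7
(j₁±m₁, j₂±m₂, J±M) = (5,1,1,1,4,0)
P² = 960/7
sum k=1..1:
  [1] −1/24 = -1/24
S = -1/24
C² = P²·S² = 5/21 ; C = -0.487950

-0.487950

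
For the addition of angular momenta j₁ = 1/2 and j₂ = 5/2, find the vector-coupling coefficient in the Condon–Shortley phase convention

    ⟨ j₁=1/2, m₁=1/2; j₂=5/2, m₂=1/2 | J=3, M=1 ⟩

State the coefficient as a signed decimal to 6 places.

√[7·0!1!5!/7! · 1!0!3!2!4!2!] = √(96)
  +(−1)^0/∏(0,0,0,3,1,2)! = 1/12  (running 1/12)
⟨..|..⟩ = √(96)·(1/12) = +0.816497

+√(2/3) ≈ +0.816497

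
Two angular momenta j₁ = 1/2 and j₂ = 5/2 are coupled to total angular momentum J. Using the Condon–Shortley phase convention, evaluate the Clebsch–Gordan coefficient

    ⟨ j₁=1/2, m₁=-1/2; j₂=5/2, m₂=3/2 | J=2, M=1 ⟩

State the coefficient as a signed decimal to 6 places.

j₁+j₂−J=1  J+j₁−j₂=0  J−j₁+j₂=4  j₁+j₂+J+1=6
(j₁±m₁, j₂±m₂, J±M) = (0,1,4,1,3,1)
P² = 24
sum k=1..1:
  [1] −1/6 = -1/6
S = -1/6
C² = P²·S² = 2/3 ; C = -0.816497

-0.816497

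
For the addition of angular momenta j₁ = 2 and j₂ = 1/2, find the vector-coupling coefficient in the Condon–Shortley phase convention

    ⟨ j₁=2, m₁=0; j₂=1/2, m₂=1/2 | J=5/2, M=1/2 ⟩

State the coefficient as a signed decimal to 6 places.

+0.774597

√[6·0!4!1!/6! · 2!2!1!0!3!2!] = √(48/5)
  +(−1)^0/∏(0,0,2,1,2,0)! = 1/4  (running 1/4)
⟨..|..⟩ = √(48/5)·(1/4) = +0.774597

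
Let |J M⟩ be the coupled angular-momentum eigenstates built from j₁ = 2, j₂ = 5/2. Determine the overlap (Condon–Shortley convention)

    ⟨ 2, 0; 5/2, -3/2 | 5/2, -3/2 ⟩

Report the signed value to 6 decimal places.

-0.119523

triangle: 2!·2!·3!/8! = 24/40320
(j±m)!: 2!·2!·1!·4!·1!·4! = 2304
prefactor² = (2J+1)·Δ·N² = 288/35
  k=0: +1/(0!·2!·2!·1!·0!·2!) = 1/8
  k=1: −1/(1!·1!·1!·0!·1!·3!) = -1/6
Σ = -1/24  ⇒  CG² = 288/35·(-1/24)² = 1/70
CG = −√(1/70) = -0.119523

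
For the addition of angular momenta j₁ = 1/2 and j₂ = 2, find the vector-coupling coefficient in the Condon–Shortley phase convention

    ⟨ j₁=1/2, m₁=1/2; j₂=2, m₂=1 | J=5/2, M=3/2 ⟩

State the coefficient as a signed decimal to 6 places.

triangle: 0!×1!×4!/6! = 24/720
(j±m)!: 1!×0!×3!×1!×4!×1! = 144
prefactor² = (2J+1)×Δ×N² = 144/5
  k=0: +1/(0!×0!×0!×3!×1!×1!) = 1/6
Σ = 1/6  ⇒  CG² = 144/5×1/6² = 4/5
CG = +√(4/5) = +0.894427

+0.894427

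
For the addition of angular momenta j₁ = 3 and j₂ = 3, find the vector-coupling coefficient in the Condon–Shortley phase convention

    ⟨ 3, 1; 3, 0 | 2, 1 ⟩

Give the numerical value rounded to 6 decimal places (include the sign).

j₁+j₂−J=4  J+j₁−j₂=2  J−j₁+j₂=2  j₁+j₂+J+1=9
(j₁±m₁, j₂±m₂, J±M) = (4,2,3,3,3,1)
P² = 96/7
sum k=1..2:
  [1] −1/12 = -1/12
  [2] +1/8 = 1/8
S = 1/24
C² = P²·S² = 1/42 ; C = +0.154303

+0.154303  (= +√(1/42))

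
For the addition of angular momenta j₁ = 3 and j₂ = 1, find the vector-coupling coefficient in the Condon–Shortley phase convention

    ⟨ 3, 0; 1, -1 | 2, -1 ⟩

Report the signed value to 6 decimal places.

+√(1/7) ≈ +0.377964

√[5·2!4!0!/7! · 3!3!0!2!1!3!] = √(144/7)
  +(−1)^0/∏(0,2,3,0,1,0)! = 1/12  (running 1/12)
⟨..|..⟩ = √(144/7)·(1/12) = +0.377964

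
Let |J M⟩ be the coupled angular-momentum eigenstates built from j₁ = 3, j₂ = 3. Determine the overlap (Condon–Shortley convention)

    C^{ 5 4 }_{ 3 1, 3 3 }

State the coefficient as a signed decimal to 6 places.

−√(1/2) ≈ -0.707107

triangle: 1!×5!×5!/12! = 14400/479001600
(j±m)!: 4!×2!×6!×0!×9!×1! = 12541132800
prefactor² = (2J+1)×Δ×N² = 4147200
  k=1: −1/(1!×0!×1!×5!×4!×0!) = -1/2880
Σ = -1/2880  ⇒  CG² = 4147200×(-1/2880)² = 1/2
CG = −√(1/2) = -0.707107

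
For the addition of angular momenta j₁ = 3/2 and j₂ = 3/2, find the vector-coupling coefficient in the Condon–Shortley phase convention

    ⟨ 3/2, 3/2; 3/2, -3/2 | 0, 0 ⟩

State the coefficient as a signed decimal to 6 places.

+0.500000

triangle: 3!*0!*0!/4! = 6/24
(j±m)!: 3!*0!*0!*3!*0!*0! = 36
prefactor² = (2J+1)*Δ*N² = 9
  k=0: +1/(0!*3!*0!*0!*0!*0!) = 1/6
Σ = 1/6  ⇒  CG² = 9*1/6² = 1/4
CG = +√(1/4) = +0.500000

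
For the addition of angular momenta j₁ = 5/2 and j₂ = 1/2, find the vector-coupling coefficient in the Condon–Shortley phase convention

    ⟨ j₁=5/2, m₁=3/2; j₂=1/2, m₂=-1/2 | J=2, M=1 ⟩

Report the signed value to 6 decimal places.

+√(2/3) ≈ +0.816497

j₁+j₂−J=1  J+j₁−j₂=4  J−j₁+j₂=0  j₁+j₂+J+1=6
(j₁±m₁, j₂±m₂, J±M) = (4,1,0,1,3,1)
P² = 24
sum k=0..0:
  [0] +1/6 = 1/6
S = 1/6
C² = P²·S² = 2/3 ; C = +0.816497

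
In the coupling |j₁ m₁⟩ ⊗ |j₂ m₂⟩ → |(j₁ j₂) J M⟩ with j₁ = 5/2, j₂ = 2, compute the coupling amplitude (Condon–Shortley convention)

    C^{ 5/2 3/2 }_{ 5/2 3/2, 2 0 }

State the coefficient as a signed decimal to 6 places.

−√(1/70) = -0.119523

j₁+j₂−J=2  J+j₁−j₂=3  J−j₁+j₂=2  j₁+j₂+J+1=8
(j₁±m₁, j₂±m₂, J±M) = (4,1,2,2,4,1)
P² = 288/35
sum k=0..1:
  [0] +1/8 = 1/8
  [1] −1/6 = -1/6
S = -1/24
C² = P²·S² = 1/70 ; C = -0.119523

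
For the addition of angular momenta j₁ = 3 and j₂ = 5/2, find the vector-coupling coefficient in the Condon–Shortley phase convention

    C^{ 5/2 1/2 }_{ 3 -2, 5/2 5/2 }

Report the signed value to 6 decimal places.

−√(5/14) = -0.597614

j₁+j₂−J=3  J+j₁−j₂=3  J−j₁+j₂=2  j₁+j₂+J+1=9
(j₁±m₁, j₂±m₂, J±M) = (1,5,5,0,3,2)
P² = 1440/7
sum k=3..3:
  [3] −1/24 = -1/24
S = -1/24
C² = P²·S² = 5/14 ; C = -0.597614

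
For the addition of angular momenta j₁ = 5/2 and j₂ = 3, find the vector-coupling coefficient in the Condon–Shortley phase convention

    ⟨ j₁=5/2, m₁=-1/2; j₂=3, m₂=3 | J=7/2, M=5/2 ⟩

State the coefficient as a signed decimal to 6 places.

+√(3/7) ≈ +0.654654

triangle: 2!*3!*4!/10! = 288/3628800
(j±m)!: 2!*3!*6!*0!*6!*1! = 6220800
prefactor² = (2J+1)*Δ*N² = 27648/7
  k=2: +1/(2!*0!*1!*4!*2!*0!) = 1/96
Σ = 1/96  ⇒  CG² = 27648/7*1/96² = 3/7
CG = +√(3/7) = +0.654654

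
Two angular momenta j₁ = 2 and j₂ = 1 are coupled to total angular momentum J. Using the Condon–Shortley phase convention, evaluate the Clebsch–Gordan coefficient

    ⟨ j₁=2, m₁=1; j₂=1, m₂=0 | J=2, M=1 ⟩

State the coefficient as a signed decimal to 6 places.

+√(1/6) ≈ +0.408248

j₁+j₂−J=1  J+j₁−j₂=3  J−j₁+j₂=1  j₁+j₂+J+1=6
(j₁±m₁, j₂±m₂, J±M) = (3,1,1,1,3,1)
P² = 3/2
sum k=0..1:
  [0] +1/2 = 1/2
  [1] −1/6 = -1/6
S = 1/3
C² = P²·S² = 1/6 ; C = +0.408248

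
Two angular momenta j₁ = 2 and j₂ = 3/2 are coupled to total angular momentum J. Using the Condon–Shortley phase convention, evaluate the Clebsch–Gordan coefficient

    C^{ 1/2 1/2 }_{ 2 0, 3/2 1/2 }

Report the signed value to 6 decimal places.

j₁+j₂−J=3  J+j₁−j₂=1  J−j₁+j₂=0  j₁+j₂+J+1=5
(j₁±m₁, j₂±m₂, J±M) = (2,2,2,1,1,0)
P² = 4/5
sum k=2..2:
  [2] +1/2 = 1/2
S = 1/2
C² = P²·S² = 1/5 ; C = +0.447214

+√(1/5) ≈ +0.447214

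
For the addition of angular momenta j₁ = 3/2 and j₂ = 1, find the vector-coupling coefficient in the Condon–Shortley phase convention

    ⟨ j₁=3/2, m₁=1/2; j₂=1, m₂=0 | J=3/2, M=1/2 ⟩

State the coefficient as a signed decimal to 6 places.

j₁+j₂−J=1  J+j₁−j₂=2  J−j₁+j₂=1  j₁+j₂+J+1=5
(j₁±m₁, j₂±m₂, J±M) = (2,1,1,1,2,1)
P² = 4/15
sum k=0..1:
  [0] +1/1 = 1
  [1] −1/2 = -1/2
S = 1/2
C² = P²·S² = 1/15 ; C = +0.258199

+0.258199  (= +√(1/15))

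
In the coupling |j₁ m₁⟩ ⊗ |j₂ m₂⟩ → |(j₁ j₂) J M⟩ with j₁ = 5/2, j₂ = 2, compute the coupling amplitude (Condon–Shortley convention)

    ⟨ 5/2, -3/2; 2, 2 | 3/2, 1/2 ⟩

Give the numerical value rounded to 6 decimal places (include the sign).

√[4·3!2!1!/7! · 1!4!4!0!2!1!] = √(384/35)
  +(−1)^3/∏(3,0,1,1,1,0)! = -1/6  (running -1/6)
⟨..|..⟩ = √(384/35)·(-1/6) = -0.552052

-0.552052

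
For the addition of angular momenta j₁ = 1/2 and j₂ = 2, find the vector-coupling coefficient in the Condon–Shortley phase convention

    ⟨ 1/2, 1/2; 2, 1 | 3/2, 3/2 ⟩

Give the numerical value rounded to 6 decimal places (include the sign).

+√(1/5) = +0.447214

j₁+j₂−J=1  J+j₁−j₂=0  J−j₁+j₂=3  j₁+j₂+J+1=5
(j₁±m₁, j₂±m₂, J±M) = (1,0,3,1,3,0)
P² = 36/5
sum k=0..0:
  [0] +1/6 = 1/6
S = 1/6
C² = P²·S² = 1/5 ; C = +0.447214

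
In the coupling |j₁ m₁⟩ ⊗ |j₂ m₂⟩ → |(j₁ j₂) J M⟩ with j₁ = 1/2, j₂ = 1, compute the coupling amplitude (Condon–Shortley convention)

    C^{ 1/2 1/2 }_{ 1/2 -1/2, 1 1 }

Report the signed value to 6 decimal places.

j₁+j₂−J=1  J+j₁−j₂=0  J−j₁+j₂=1  j₁+j₂+J+1=3
(j₁±m₁, j₂±m₂, J±M) = (0,1,2,0,1,0)
P² = 2/3
sum k=1..1:
  [1] −1/1 = -1
S = -1
C² = P²·S² = 2/3 ; C = -0.816497

−√(2/3) = -0.816497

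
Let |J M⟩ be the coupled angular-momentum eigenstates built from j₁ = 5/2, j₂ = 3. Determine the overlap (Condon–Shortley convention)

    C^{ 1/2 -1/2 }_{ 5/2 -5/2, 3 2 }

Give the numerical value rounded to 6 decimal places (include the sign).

−√(1/21) ≈ -0.218218

j₁+j₂−J=5  J+j₁−j₂=0  J−j₁+j₂=1  j₁+j₂+J+1=7
(j₁±m₁, j₂±m₂, J±M) = (0,5,5,1,0,1)
P² = 4800/7
sum k=5..5:
  [5] −1/120 = -1/120
S = -1/120
C² = P²·S² = 1/21 ; C = -0.218218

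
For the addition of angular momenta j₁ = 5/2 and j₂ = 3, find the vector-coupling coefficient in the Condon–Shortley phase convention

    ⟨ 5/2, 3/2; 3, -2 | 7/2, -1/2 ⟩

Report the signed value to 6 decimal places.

+0.563436  (= +√(20/63))

√[8·2!3!4!/10! · 4!1!1!5!3!4!] = √(9216/35)
  +(−1)^0/∏(0,2,1,1,2,3)! = 1/24  (running 1/24)
  +(−1)^1/∏(1,1,0,0,3,4)! = -1/144  (running 5/144)
⟨..|..⟩ = √(9216/35)·(5/144) = +0.563436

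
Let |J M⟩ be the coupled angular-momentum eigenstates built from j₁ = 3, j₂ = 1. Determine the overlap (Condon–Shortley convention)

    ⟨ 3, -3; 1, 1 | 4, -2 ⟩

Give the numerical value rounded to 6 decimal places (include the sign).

+0.188982

√[9·0!6!2!/9! · 0!6!2!0!2!6!] = √(518400/7)
  +(−1)^0/∏(0,0,6,2,0,0)! = 1/1440  (running 1/1440)
⟨..|..⟩ = √(518400/7)·(1/1440) = +0.188982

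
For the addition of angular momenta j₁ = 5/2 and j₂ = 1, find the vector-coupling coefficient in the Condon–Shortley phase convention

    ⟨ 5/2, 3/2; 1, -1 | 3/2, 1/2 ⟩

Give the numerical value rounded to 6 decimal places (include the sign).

j₁+j₂−J=2  J+j₁−j₂=3  J−j₁+j₂=0  j₁+j₂+J+1=6
(j₁±m₁, j₂±m₂, J±M) = (4,1,0,2,2,1)
P² = 32/5
sum k=0..0:
  [0] +1/4 = 1/4
S = 1/4
C² = P²·S² = 2/5 ; C = +0.632456

+0.632456  (= +√(2/5))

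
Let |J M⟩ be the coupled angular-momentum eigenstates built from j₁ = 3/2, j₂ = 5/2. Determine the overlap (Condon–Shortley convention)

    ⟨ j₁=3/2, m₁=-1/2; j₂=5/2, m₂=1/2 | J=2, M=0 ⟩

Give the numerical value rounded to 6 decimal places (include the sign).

j₁+j₂−J=2  J+j₁−j₂=1  J−j₁+j₂=3  j₁+j₂+J+1=7
(j₁±m₁, j₂±m₂, J±M) = (1,2,3,2,2,2)
P² = 8/7
sum k=1..2:
  [1] −1/2 = -1/2
  [2] +1/4 = 1/4
S = -1/4
C² = P²·S² = 1/14 ; C = -0.267261

-0.267261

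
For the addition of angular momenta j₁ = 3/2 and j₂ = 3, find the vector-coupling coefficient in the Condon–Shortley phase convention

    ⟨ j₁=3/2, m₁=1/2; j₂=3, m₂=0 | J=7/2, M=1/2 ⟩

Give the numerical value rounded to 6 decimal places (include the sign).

+0.308607  (= +√(2/21))

triangle: 1!*2!*5!/9! = 240/362880
(j±m)!: 2!*1!*3!*3!*4!*3! = 10368
prefactor² = (2J+1)*Δ*N² = 384/7
  k=0: +1/(0!*1!*1!*3!*1!*2!) = 1/12
  k=1: −1/(1!*0!*0!*2!*2!*3!) = -1/24
Σ = 1/24  ⇒  CG² = 384/7*1/24² = 2/21
CG = +√(2/21) = +0.308607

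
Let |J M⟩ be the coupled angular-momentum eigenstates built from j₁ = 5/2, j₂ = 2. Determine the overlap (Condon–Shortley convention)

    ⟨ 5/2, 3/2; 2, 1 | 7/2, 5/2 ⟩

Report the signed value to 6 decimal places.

triangle: 1!×4!×3!/9! = 144/362880
(j±m)!: 4!×1!×3!×1!×6!×1! = 103680
prefactor² = (2J+1)×Δ×N² = 2304/7
  k=0: +1/(0!×1!×1!×3!×3!×0!) = 1/36
  k=1: −1/(1!×0!×0!×2!×4!×1!) = -1/48
Σ = 1/144  ⇒  CG² = 2304/7×1/144² = 1/63
CG = +√(1/63) = +0.125988

+0.125988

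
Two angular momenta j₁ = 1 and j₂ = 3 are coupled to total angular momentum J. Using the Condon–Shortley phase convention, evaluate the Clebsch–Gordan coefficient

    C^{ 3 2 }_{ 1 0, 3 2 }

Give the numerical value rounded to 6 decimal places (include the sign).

-0.577350  (= −√(1/3))

j₁+j₂−J=1  J+j₁−j₂=1  J−j₁+j₂=5  j₁+j₂+J+1=8
(j₁±m₁, j₂±m₂, J±M) = (1,1,5,1,5,1)
P² = 300
sum k=0..1:
  [0] +1/120 = 1/120
  [1] −1/24 = -1/24
S = -1/30
C² = P²·S² = 1/3 ; C = -0.577350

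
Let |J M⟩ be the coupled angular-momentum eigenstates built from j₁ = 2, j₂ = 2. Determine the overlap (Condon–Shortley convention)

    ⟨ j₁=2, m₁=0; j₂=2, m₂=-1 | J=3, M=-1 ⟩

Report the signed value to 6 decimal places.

√[7·1!3!3!/8! · 2!2!1!3!2!4!] = √(36/5)
  +(−1)^0/∏(0,1,2,1,1,2)! = 1/4  (running 1/4)
  +(−1)^1/∏(1,0,1,0,2,3)! = -1/12  (running 1/6)
⟨..|..⟩ = √(36/5)·(1/6) = +0.447214

+0.447214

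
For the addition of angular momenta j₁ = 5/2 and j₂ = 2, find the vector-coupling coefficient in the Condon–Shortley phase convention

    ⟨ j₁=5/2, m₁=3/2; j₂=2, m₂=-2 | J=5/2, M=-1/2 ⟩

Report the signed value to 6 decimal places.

j₁+j₂−J=2  J+j₁−j₂=3  J−j₁+j₂=2  j₁+j₂+J+1=8
(j₁±m₁, j₂±m₂, J±M) = (4,1,0,4,2,3)
P² = 864/35
sum k=0..0:
  [0] +1/8 = 1/8
S = 1/8
C² = P²·S² = 27/70 ; C = +0.621059

+0.621059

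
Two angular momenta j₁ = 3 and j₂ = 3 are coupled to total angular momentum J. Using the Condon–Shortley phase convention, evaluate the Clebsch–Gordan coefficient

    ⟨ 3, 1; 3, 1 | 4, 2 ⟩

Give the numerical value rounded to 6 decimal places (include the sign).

−√(20/77) = -0.509647

√[9·2!4!4!/11! · 4!2!4!2!6!2!] = √(331776/385)
  +(−1)^0/∏(0,2,2,4,2,0)! = 1/192  (running 1/192)
  +(−1)^1/∏(1,1,1,3,3,1)! = -1/36  (running -13/576)
  +(−1)^2/∏(2,0,0,2,4,2)! = 1/192  (running -5/288)
⟨..|..⟩ = √(331776/385)·(-5/288) = -0.509647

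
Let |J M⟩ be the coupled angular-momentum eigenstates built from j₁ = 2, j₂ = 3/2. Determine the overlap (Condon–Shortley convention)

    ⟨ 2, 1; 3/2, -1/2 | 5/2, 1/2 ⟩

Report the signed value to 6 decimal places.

triangle: 1!*3!*2!/7! = 12/5040
(j±m)!: 3!*1!*1!*2!*3!*2! = 144
prefactor² = (2J+1)*Δ*N² = 72/35
  k=0: +1/(0!*1!*1!*1!*2!*1!) = 1/2
  k=1: −1/(1!*0!*0!*0!*3!*2!) = -1/12
Σ = 5/12  ⇒  CG² = 72/35*5/12² = 5/14
CG = +√(5/14) = +0.597614

+√(5/14) = +0.597614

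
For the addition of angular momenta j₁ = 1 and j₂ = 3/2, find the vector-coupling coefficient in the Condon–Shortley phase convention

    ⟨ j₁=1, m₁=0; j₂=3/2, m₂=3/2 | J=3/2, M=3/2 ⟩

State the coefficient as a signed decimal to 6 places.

-0.774597  (= −√(3/5))

triangle: 1!*1!*2!/5! = 2/120
(j±m)!: 1!*1!*3!*0!*3!*0! = 36
prefactor² = (2J+1)*Δ*N² = 12/5
  k=1: −1/(1!*0!*0!*2!*1!*0!) = -1/2
Σ = -1/2  ⇒  CG² = 12/5*(-1/2)² = 3/5
CG = −√(3/5) = -0.774597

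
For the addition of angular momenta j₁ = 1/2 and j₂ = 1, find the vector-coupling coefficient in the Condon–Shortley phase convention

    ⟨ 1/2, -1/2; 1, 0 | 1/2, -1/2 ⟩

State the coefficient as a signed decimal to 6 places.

−√(1/3) ≈ -0.577350

j₁+j₂−J=1  J+j₁−j₂=0  J−j₁+j₂=1  j₁+j₂+J+1=3
(j₁±m₁, j₂±m₂, J±M) = (0,1,1,1,0,1)
P² = 1/3
sum k=1..1:
  [1] −1/1 = -1
S = -1
C² = P²·S² = 1/3 ; C = -0.577350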